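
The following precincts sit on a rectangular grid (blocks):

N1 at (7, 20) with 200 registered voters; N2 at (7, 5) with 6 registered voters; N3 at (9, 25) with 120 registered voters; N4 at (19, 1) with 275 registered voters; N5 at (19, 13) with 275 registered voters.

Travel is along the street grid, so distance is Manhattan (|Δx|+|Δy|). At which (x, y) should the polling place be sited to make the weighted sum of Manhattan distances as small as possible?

Manhattan distance separates: Σwᵢ(|x−xᵢ|+|y−yᵢ|) = Σwᵢ|x−xᵢ| + Σwᵢ|y−yᵢ|, so x and y are optimised independently as 1-D weighted medians.
Total weight W = 876; half = 438.
x-coordinate, sorted with cumulative weight:
  x=7 (N1, w=200) cum 200
  x=7 (N2, w=6) cum 206
  x=9 (N3, w=120) cum 326
  x=19 (N4, w=275) cum 601  ← median
  x=19 (N5, w=275) cum 876
⇒ x* = 19
y-coordinate, sorted with cumulative weight:
  y=1 (N4, w=275) cum 275
  y=5 (N2, w=6) cum 281
  y=13 (N5, w=275) cum 556  ← median
  y=20 (N1, w=200) cum 756
  y=25 (N3, w=120) cum 876
⇒ y* = 13

(19, 13)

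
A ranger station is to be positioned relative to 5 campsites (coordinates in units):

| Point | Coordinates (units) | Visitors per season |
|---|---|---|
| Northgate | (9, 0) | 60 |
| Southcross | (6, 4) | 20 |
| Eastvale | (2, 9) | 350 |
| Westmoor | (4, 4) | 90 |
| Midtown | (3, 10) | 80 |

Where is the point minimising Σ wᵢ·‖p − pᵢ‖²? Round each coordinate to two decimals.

The minimiser of Σwᵢ‖p−pᵢ‖² is the weighted centroid p* = (Σwᵢpᵢ)/(Σwᵢ).
Σwᵢ = 600.
Σwᵢxᵢ = 60·9 + 20·6 + 350·2 + 90·4 + 80·3 = 1960.
Σwᵢyᵢ = 60·0 + 20·4 + 350·9 + 90·4 + 80·10 = 4390.
x* = 1960/600 = 3.27, y* = 4390/600 = 7.32.

(3.27, 7.32)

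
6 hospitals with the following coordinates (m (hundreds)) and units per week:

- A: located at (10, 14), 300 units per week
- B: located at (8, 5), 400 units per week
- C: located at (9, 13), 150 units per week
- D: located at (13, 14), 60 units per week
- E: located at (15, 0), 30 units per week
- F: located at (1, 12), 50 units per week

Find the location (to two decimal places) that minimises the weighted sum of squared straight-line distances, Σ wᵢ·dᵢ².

(8.92, 9.69)

The minimiser of Σwᵢ‖p−pᵢ‖² is the weighted centroid p* = (Σwᵢpᵢ)/(Σwᵢ).
Σwᵢ = 990.
Σwᵢxᵢ = 300·10 + 400·8 + 150·9 + 60·13 + 30·15 + 50·1 = 8830.
Σwᵢyᵢ = 300·14 + 400·5 + 150·13 + 60·14 + 30·0 + 50·12 = 9590.
x* = 8830/990 = 8.92, y* = 9590/990 = 9.69.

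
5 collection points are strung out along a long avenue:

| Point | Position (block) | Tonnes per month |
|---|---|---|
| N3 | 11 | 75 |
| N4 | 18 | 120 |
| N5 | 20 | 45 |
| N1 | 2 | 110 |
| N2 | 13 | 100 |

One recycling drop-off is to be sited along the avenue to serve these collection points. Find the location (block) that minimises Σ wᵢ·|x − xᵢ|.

x = 13

For a sum of weighted absolute distances on a line, the optimum is the weighted median (not the mean). Total weight W = 450; half-weight = 225.
Sort by position and accumulate weight:
  block 2 (N1, w=110) → cum 110
  block 11 (N3, w=75) → cum 185
  block 13 (N2, w=100) → cum 285  ≥ 225 → median here
  block 18 (N4, w=120) → cum 405
  block 20 (N5, w=45) → cum 450
Optimal location: block 13.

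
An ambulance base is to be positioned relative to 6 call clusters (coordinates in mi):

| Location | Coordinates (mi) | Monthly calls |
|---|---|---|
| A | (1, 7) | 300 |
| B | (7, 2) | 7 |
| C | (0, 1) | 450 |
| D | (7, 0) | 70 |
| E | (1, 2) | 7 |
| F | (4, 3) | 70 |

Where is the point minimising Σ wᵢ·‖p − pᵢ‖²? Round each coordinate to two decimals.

(1.25, 3.08)

The minimiser of Σwᵢ‖p−pᵢ‖² is the weighted centroid p* = (Σwᵢpᵢ)/(Σwᵢ).
Σwᵢ = 904.
Σwᵢxᵢ = 300·1 + 7·7 + 450·0 + 70·7 + 7·1 + 70·4 = 1126.
Σwᵢyᵢ = 300·7 + 7·2 + 450·1 + 70·0 + 7·2 + 70·3 = 2788.
x* = 1126/904 = 1.25, y* = 2788/904 = 3.08.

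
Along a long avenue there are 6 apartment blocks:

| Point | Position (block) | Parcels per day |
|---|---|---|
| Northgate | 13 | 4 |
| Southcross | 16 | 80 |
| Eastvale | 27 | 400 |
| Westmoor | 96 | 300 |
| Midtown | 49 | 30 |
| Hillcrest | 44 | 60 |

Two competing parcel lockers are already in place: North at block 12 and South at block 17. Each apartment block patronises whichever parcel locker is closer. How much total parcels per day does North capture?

4

The indifferent point is the midpoint (12+17)/2 = 14.5; apartment blocks left of it (closer to North at 12) go to North, those right go to South.
  Northgate at 13 (w=4) → North
  Southcross at 16 (w=80) → South
  Eastvale at 27 (w=400) → South
  Hillcrest at 44 (w=60) → South
  Midtown at 49 (w=30) → South
  Westmoor at 96 (w=300) → South
North captures 4; South captures 870.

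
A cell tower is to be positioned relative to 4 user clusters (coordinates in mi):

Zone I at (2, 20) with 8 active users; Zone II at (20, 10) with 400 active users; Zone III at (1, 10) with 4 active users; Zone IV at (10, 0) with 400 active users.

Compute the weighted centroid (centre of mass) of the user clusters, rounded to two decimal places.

(14.80, 5.17)

The minimiser of Σwᵢ‖p−pᵢ‖² is the weighted centroid p* = (Σwᵢpᵢ)/(Σwᵢ).
Σwᵢ = 812.
Σwᵢxᵢ = 8·2 + 400·20 + 4·1 + 400·10 = 12020.
Σwᵢyᵢ = 8·20 + 400·10 + 4·10 + 400·0 = 4200.
x* = 12020/812 = 14.80, y* = 4200/812 = 5.17.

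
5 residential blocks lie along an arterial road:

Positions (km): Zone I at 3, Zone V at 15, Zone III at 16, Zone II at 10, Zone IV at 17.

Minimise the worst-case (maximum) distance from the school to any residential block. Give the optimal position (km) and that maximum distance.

The 1-center on a line is the midpoint of the two extreme points: leftmost at 3, rightmost at 17.
Optimal location = (3 + 17)/2 = 10; maximum distance = (17 − 3)/2 = 7.

location 10, max distance 7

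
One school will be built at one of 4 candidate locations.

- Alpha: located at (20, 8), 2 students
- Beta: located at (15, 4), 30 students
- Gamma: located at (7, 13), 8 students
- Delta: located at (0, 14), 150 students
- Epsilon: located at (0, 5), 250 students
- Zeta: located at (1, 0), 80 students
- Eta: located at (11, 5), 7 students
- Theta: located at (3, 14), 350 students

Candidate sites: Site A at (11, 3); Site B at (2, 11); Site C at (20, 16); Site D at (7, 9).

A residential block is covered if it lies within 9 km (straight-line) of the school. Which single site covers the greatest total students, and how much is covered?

Site D, covering 765

Coverage radius r = 9 km; a point is covered iff (Δx)²+(Δy)² ≤ 9² = 81.
  Site A (11, 3): covers {Beta, Eta} → 37
  Site B (2, 11): covers {Gamma, Delta, Epsilon, Theta} → 758
  Site C (20, 16): covers {Alpha} → 2
  Site D (7, 9): covers {Gamma, Delta, Epsilon, Eta, Theta} → 765
Maximum coverage at Site D: 765 students.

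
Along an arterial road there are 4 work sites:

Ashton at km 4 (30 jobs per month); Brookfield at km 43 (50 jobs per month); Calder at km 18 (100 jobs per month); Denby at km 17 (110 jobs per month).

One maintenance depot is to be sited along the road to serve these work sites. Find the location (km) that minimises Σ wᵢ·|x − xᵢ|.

For a sum of weighted absolute distances on a line, the optimum is the weighted median (not the mean). Total weight W = 290; half-weight = 145.
Sort by position and accumulate weight:
  km 4 (Ashton, w=30) → cum 30
  km 17 (Denby, w=110) → cum 140
  km 18 (Calder, w=100) → cum 240  ≥ 145 → median here
  km 43 (Brookfield, w=50) → cum 290
Optimal location: km 18.

x = 18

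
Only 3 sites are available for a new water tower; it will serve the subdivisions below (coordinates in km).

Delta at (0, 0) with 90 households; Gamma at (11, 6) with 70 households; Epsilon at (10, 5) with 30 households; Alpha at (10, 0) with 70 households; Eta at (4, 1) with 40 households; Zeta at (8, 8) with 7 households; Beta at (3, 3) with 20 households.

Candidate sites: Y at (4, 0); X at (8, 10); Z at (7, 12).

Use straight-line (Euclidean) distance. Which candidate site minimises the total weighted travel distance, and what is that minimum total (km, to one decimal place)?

Total weighted distance at each candidate:
  Y (4, 0): total = 1825.5
  X (8, 10): total = 2958.0
  Z (7, 12): total = 3531.3
Minimum is at Y with total 1825.5 km.

Y, total 1825.5 km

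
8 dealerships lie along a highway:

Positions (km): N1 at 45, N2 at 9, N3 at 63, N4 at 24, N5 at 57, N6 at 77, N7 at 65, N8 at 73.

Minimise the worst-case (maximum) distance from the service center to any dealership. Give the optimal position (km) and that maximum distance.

The 1-center on a line is the midpoint of the two extreme points: leftmost at 9, rightmost at 77.
Optimal location = (9 + 77)/2 = 43; maximum distance = (77 − 9)/2 = 34.

location 43, max distance 34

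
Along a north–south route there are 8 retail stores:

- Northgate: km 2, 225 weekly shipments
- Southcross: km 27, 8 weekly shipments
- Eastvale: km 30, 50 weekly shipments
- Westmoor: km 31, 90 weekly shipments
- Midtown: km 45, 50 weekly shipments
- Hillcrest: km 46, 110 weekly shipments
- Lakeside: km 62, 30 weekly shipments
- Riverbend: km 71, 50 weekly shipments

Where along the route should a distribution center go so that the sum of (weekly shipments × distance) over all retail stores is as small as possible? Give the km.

For a sum of weighted absolute distances on a line, the optimum is the weighted median (not the mean). Total weight W = 613; half-weight = 306.5.
Sort by position and accumulate weight:
  km 2 (Northgate, w=225) → cum 225
  km 27 (Southcross, w=8) → cum 233
  km 30 (Eastvale, w=50) → cum 283
  km 31 (Westmoor, w=90) → cum 373  ≥ 306.5 → median here
  km 45 (Midtown, w=50) → cum 423
  km 46 (Hillcrest, w=110) → cum 533
  km 62 (Lakeside, w=30) → cum 563
  km 71 (Riverbend, w=50) → cum 613
Optimal location: km 31.

x = 31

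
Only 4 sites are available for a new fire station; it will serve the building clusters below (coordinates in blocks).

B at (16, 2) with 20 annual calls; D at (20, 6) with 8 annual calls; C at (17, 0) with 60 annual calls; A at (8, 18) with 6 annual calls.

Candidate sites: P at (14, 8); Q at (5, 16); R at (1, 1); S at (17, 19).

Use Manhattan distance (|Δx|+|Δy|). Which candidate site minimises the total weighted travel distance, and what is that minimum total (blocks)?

P, total 980 blocks

Total weighted distance at each candidate:
  P (14, 8): total = 980
  Q (5, 16): total = 2410
  R (1, 1): total = 1676
  S (17, 19): total = 1688
Minimum is at P with total 980 blocks.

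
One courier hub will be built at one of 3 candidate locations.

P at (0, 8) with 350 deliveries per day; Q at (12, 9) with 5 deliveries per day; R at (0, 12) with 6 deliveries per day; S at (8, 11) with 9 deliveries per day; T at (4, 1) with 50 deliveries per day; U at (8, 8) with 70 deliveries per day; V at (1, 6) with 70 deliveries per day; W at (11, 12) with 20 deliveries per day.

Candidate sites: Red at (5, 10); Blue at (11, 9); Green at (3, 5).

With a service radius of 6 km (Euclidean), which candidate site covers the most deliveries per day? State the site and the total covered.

Coverage radius r = 6 km; a point is covered iff (Δx)²+(Δy)² ≤ 6² = 36.
  Red (5, 10): covers {P, R, S, U, V} → 505
  Blue (11, 9): covers {Q, S, U, W} → 104
  Green (3, 5): covers {P, T, U, V} → 540
Maximum coverage at Green: 540 deliveries per day.

Green, covering 540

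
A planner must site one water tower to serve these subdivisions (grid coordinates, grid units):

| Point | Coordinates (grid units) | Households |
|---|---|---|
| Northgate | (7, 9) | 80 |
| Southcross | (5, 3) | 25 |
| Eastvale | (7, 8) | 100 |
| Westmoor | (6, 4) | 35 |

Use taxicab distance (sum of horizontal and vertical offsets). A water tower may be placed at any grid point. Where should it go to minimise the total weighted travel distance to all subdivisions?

Manhattan distance separates: Σwᵢ(|x−xᵢ|+|y−yᵢ|) = Σwᵢ|x−xᵢ| + Σwᵢ|y−yᵢ|, so x and y are optimised independently as 1-D weighted medians.
Total weight W = 240; half = 120.
x-coordinate, sorted with cumulative weight:
  x=5 (Southcross, w=25) cum 25
  x=6 (Westmoor, w=35) cum 60
  x=7 (Northgate, w=80) cum 140  ← median
  x=7 (Eastvale, w=100) cum 240
⇒ x* = 7
y-coordinate, sorted with cumulative weight:
  y=3 (Southcross, w=25) cum 25
  y=4 (Westmoor, w=35) cum 60
  y=8 (Eastvale, w=100) cum 160  ← median
  y=9 (Northgate, w=80) cum 240
⇒ y* = 8

(7, 8)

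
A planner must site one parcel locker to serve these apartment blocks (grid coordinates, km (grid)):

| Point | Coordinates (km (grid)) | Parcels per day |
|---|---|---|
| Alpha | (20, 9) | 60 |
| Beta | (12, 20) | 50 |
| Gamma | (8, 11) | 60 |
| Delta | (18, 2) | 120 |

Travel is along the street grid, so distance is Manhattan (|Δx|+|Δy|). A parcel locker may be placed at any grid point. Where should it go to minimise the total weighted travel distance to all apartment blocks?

(18, 9)

Manhattan distance separates: Σwᵢ(|x−xᵢ|+|y−yᵢ|) = Σwᵢ|x−xᵢ| + Σwᵢ|y−yᵢ|, so x and y are optimised independently as 1-D weighted medians.
Total weight W = 290; half = 145.
x-coordinate, sorted with cumulative weight:
  x=8 (Gamma, w=60) cum 60
  x=12 (Beta, w=50) cum 110
  x=18 (Delta, w=120) cum 230  ← median
  x=20 (Alpha, w=60) cum 290
⇒ x* = 18
y-coordinate, sorted with cumulative weight:
  y=2 (Delta, w=120) cum 120
  y=9 (Alpha, w=60) cum 180  ← median
  y=11 (Gamma, w=60) cum 240
  y=20 (Beta, w=50) cum 290
⇒ y* = 9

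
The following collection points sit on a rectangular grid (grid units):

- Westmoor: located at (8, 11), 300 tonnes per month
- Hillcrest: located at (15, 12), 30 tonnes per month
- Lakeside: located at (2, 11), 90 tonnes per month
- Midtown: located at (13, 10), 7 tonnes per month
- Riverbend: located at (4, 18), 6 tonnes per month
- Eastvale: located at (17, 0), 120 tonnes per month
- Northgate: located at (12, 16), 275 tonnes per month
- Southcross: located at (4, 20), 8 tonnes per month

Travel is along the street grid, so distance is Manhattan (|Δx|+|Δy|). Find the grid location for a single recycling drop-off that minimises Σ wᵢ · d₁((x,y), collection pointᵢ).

(12, 11)

Manhattan distance separates: Σwᵢ(|x−xᵢ|+|y−yᵢ|) = Σwᵢ|x−xᵢ| + Σwᵢ|y−yᵢ|, so x and y are optimised independently as 1-D weighted medians.
Total weight W = 836; half = 418.
x-coordinate, sorted with cumulative weight:
  x=2 (Lakeside, w=90) cum 90
  x=4 (Riverbend, w=6) cum 96
  x=4 (Southcross, w=8) cum 104
  x=8 (Westmoor, w=300) cum 404
  x=12 (Northgate, w=275) cum 679  ← median
  x=13 (Midtown, w=7) cum 686
  x=15 (Hillcrest, w=30) cum 716
  x=17 (Eastvale, w=120) cum 836
⇒ x* = 12
y-coordinate, sorted with cumulative weight:
  y=0 (Eastvale, w=120) cum 120
  y=10 (Midtown, w=7) cum 127
  y=11 (Westmoor, w=300) cum 427  ← median
  y=11 (Lakeside, w=90) cum 517
  y=12 (Hillcrest, w=30) cum 547
  y=16 (Northgate, w=275) cum 822
  y=18 (Riverbend, w=6) cum 828
  y=20 (Southcross, w=8) cum 836
⇒ y* = 11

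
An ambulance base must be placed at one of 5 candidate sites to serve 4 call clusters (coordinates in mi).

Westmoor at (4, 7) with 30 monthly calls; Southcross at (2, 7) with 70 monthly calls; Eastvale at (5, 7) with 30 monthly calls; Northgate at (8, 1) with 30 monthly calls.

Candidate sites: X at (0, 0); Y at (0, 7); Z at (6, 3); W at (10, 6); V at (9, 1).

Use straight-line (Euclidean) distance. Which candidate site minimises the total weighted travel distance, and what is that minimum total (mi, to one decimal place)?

Y, total 710.0 mi

Total weighted distance at each candidate:
  X (0, 0): total = 1251.4
  Y (0, 7): total = 710.0
  Z (6, 3): total = 738.7
  W (10, 6): total = 1061.4
  V (9, 1): total = 1126.0
Minimum is at Y with total 710.0 mi.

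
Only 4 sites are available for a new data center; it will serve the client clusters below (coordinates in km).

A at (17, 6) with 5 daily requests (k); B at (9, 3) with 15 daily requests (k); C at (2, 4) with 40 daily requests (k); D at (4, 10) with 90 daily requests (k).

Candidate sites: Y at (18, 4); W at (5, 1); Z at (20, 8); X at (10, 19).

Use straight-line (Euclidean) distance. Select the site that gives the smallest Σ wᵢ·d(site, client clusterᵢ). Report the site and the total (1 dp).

Total weighted distance at each candidate:
  Y (18, 4): total = 2157.9
  W (5, 1): total = 1116.8
  Z (20, 8): total = 2388.0
  X (10, 19): total = 1967.8
Minimum is at W with total 1116.8 km.

W, total 1116.8 km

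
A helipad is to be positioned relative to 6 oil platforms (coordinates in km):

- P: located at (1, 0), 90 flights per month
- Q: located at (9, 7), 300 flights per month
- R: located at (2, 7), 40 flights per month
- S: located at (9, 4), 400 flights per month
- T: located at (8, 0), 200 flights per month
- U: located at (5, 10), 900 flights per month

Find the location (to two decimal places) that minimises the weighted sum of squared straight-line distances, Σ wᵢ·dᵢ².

(6.51, 6.73)

The minimiser of Σwᵢ‖p−pᵢ‖² is the weighted centroid p* = (Σwᵢpᵢ)/(Σwᵢ).
Σwᵢ = 1930.
Σwᵢxᵢ = 90·1 + 300·9 + 40·2 + 400·9 + 200·8 + 900·5 = 12570.
Σwᵢyᵢ = 90·0 + 300·7 + 40·7 + 400·4 + 200·0 + 900·10 = 12980.
x* = 12570/1930 = 6.51, y* = 12980/1930 = 6.73.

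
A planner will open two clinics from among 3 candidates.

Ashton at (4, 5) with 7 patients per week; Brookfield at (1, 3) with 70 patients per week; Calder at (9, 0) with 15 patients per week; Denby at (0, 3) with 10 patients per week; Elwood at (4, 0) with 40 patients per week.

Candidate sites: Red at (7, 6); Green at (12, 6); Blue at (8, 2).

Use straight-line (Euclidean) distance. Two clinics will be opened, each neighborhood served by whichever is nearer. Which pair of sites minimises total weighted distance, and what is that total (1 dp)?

Evaluate every pair (each demand assigned to the nearer of the two):
  {Red, Blue}: total = 780.3
  {Green, Blue}: total = 823.0
  {Red, Green}: total = 931.1
Best pair: {Red, Blue} with total 780.3.

{Red, Blue}, total 780.3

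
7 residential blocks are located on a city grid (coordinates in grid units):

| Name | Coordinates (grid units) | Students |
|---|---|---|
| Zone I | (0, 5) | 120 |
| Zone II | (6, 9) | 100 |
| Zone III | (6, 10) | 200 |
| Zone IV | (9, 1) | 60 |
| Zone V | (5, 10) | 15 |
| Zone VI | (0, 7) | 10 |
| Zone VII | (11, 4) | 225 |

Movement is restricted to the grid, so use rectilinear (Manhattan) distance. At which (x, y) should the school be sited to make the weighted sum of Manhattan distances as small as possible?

Manhattan distance separates: Σwᵢ(|x−xᵢ|+|y−yᵢ|) = Σwᵢ|x−xᵢ| + Σwᵢ|y−yᵢ|, so x and y are optimised independently as 1-D weighted medians.
Total weight W = 730; half = 365.
x-coordinate, sorted with cumulative weight:
  x=0 (Zone I, w=120) cum 120
  x=0 (Zone VI, w=10) cum 130
  x=5 (Zone V, w=15) cum 145
  x=6 (Zone II, w=100) cum 245
  x=6 (Zone III, w=200) cum 445  ← median
  x=9 (Zone IV, w=60) cum 505
  x=11 (Zone VII, w=225) cum 730
⇒ x* = 6
y-coordinate, sorted with cumulative weight:
  y=1 (Zone IV, w=60) cum 60
  y=4 (Zone VII, w=225) cum 285
  y=5 (Zone I, w=120) cum 405  ← median
  y=7 (Zone VI, w=10) cum 415
  y=9 (Zone II, w=100) cum 515
  y=10 (Zone III, w=200) cum 715
  y=10 (Zone V, w=15) cum 730
⇒ y* = 5

(6, 5)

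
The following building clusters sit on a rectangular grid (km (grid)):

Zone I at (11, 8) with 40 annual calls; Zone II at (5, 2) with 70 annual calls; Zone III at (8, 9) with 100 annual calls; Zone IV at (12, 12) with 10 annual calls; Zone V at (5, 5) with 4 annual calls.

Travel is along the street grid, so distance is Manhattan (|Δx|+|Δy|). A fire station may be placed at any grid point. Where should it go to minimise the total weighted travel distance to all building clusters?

(8, 8)

Manhattan distance separates: Σwᵢ(|x−xᵢ|+|y−yᵢ|) = Σwᵢ|x−xᵢ| + Σwᵢ|y−yᵢ|, so x and y are optimised independently as 1-D weighted medians.
Total weight W = 224; half = 112.
x-coordinate, sorted with cumulative weight:
  x=5 (Zone II, w=70) cum 70
  x=5 (Zone V, w=4) cum 74
  x=8 (Zone III, w=100) cum 174  ← median
  x=11 (Zone I, w=40) cum 214
  x=12 (Zone IV, w=10) cum 224
⇒ x* = 8
y-coordinate, sorted with cumulative weight:
  y=2 (Zone II, w=70) cum 70
  y=5 (Zone V, w=4) cum 74
  y=8 (Zone I, w=40) cum 114  ← median
  y=9 (Zone III, w=100) cum 214
  y=12 (Zone IV, w=10) cum 224
⇒ y* = 8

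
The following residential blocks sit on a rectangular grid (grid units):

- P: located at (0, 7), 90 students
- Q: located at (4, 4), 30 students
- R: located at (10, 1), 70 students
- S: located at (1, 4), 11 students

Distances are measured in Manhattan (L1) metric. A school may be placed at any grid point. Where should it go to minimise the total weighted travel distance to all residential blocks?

(1, 4)

Manhattan distance separates: Σwᵢ(|x−xᵢ|+|y−yᵢ|) = Σwᵢ|x−xᵢ| + Σwᵢ|y−yᵢ|, so x and y are optimised independently as 1-D weighted medians.
Total weight W = 201; half = 100.5.
x-coordinate, sorted with cumulative weight:
  x=0 (P, w=90) cum 90
  x=1 (S, w=11) cum 101  ← median
  x=4 (Q, w=30) cum 131
  x=10 (R, w=70) cum 201
⇒ x* = 1
y-coordinate, sorted with cumulative weight:
  y=1 (R, w=70) cum 70
  y=4 (Q, w=30) cum 100
  y=4 (S, w=11) cum 111  ← median
  y=7 (P, w=90) cum 201
⇒ y* = 4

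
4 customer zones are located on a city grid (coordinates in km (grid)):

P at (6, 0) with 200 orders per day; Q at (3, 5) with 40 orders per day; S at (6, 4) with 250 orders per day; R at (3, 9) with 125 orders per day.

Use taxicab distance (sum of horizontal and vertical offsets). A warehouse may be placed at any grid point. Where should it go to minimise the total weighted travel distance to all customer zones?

(6, 4)

Manhattan distance separates: Σwᵢ(|x−xᵢ|+|y−yᵢ|) = Σwᵢ|x−xᵢ| + Σwᵢ|y−yᵢ|, so x and y are optimised independently as 1-D weighted medians.
Total weight W = 615; half = 307.5.
x-coordinate, sorted with cumulative weight:
  x=3 (Q, w=40) cum 40
  x=3 (R, w=125) cum 165
  x=6 (P, w=200) cum 365  ← median
  x=6 (S, w=250) cum 615
⇒ x* = 6
y-coordinate, sorted with cumulative weight:
  y=0 (P, w=200) cum 200
  y=4 (S, w=250) cum 450  ← median
  y=5 (Q, w=40) cum 490
  y=9 (R, w=125) cum 615
⇒ y* = 4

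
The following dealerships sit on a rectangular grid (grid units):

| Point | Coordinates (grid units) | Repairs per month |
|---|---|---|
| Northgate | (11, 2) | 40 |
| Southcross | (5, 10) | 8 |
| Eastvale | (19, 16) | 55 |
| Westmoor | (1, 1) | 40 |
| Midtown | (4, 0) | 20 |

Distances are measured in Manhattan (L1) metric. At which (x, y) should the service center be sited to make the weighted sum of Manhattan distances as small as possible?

Manhattan distance separates: Σwᵢ(|x−xᵢ|+|y−yᵢ|) = Σwᵢ|x−xᵢ| + Σwᵢ|y−yᵢ|, so x and y are optimised independently as 1-D weighted medians.
Total weight W = 163; half = 81.5.
x-coordinate, sorted with cumulative weight:
  x=1 (Westmoor, w=40) cum 40
  x=4 (Midtown, w=20) cum 60
  x=5 (Southcross, w=8) cum 68
  x=11 (Northgate, w=40) cum 108  ← median
  x=19 (Eastvale, w=55) cum 163
⇒ x* = 11
y-coordinate, sorted with cumulative weight:
  y=0 (Midtown, w=20) cum 20
  y=1 (Westmoor, w=40) cum 60
  y=2 (Northgate, w=40) cum 100  ← median
  y=10 (Southcross, w=8) cum 108
  y=16 (Eastvale, w=55) cum 163
⇒ y* = 2

(11, 2)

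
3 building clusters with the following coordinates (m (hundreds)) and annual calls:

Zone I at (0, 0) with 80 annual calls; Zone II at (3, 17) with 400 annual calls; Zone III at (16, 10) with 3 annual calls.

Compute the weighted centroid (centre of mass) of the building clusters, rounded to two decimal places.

(2.58, 14.14)

The minimiser of Σwᵢ‖p−pᵢ‖² is the weighted centroid p* = (Σwᵢpᵢ)/(Σwᵢ).
Σwᵢ = 483.
Σwᵢxᵢ = 80·0 + 400·3 + 3·16 = 1248.
Σwᵢyᵢ = 80·0 + 400·17 + 3·10 = 6830.
x* = 1248/483 = 2.58, y* = 6830/483 = 14.14.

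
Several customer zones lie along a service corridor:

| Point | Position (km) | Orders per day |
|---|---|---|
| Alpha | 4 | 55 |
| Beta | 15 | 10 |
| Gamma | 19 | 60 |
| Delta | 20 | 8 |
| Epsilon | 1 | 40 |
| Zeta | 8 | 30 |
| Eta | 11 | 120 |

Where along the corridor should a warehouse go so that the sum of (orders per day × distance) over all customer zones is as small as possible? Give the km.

x = 11

For a sum of weighted absolute distances on a line, the optimum is the weighted median (not the mean). Total weight W = 323; half-weight = 161.5.
Sort by position and accumulate weight:
  km 1 (Epsilon, w=40) → cum 40
  km 4 (Alpha, w=55) → cum 95
  km 8 (Zeta, w=30) → cum 125
  km 11 (Eta, w=120) → cum 245  ≥ 161.5 → median here
  km 15 (Beta, w=10) → cum 255
  km 19 (Gamma, w=60) → cum 315
  km 20 (Delta, w=8) → cum 323
Optimal location: km 11.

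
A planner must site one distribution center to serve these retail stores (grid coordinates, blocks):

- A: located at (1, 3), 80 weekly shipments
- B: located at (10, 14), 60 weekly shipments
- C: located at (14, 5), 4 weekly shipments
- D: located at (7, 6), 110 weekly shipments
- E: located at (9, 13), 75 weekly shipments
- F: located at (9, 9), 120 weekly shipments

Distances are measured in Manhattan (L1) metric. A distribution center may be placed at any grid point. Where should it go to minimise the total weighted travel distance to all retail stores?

(9, 9)

Manhattan distance separates: Σwᵢ(|x−xᵢ|+|y−yᵢ|) = Σwᵢ|x−xᵢ| + Σwᵢ|y−yᵢ|, so x and y are optimised independently as 1-D weighted medians.
Total weight W = 449; half = 224.5.
x-coordinate, sorted with cumulative weight:
  x=1 (A, w=80) cum 80
  x=7 (D, w=110) cum 190
  x=9 (E, w=75) cum 265  ← median
  x=9 (F, w=120) cum 385
  x=10 (B, w=60) cum 445
  x=14 (C, w=4) cum 449
⇒ x* = 9
y-coordinate, sorted with cumulative weight:
  y=3 (A, w=80) cum 80
  y=5 (C, w=4) cum 84
  y=6 (D, w=110) cum 194
  y=9 (F, w=120) cum 314  ← median
  y=13 (E, w=75) cum 389
  y=14 (B, w=60) cum 449
⇒ y* = 9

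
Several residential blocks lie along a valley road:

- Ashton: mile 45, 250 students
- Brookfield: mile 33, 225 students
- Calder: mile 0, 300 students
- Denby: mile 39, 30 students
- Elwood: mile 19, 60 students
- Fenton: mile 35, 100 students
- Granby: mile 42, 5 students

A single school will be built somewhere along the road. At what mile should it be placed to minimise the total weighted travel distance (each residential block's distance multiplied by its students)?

For a sum of weighted absolute distances on a line, the optimum is the weighted median (not the mean). Total weight W = 970; half-weight = 485.
Sort by position and accumulate weight:
  mile 0 (Calder, w=300) → cum 300
  mile 19 (Elwood, w=60) → cum 360
  mile 33 (Brookfield, w=225) → cum 585  ≥ 485 → median here
  mile 35 (Fenton, w=100) → cum 685
  mile 39 (Denby, w=30) → cum 715
  mile 42 (Granby, w=5) → cum 720
  mile 45 (Ashton, w=250) → cum 970
Optimal location: mile 33.

x = 33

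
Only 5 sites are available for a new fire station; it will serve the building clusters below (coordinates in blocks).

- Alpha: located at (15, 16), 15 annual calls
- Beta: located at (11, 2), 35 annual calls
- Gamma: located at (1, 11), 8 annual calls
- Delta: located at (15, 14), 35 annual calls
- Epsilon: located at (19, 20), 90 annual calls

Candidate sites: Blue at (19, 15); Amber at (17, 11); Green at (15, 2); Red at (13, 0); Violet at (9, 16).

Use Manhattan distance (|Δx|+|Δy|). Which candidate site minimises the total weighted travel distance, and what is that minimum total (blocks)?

Total weighted distance at each candidate:
  Blue (19, 15): total = 1611
  Amber (17, 11): total = 1923
  Green (15, 2): total = 2934
  Red (13, 0): total = 3494
  Violet (9, 16): total = 2294
Minimum is at Blue with total 1611 blocks.

Blue, total 1611 blocks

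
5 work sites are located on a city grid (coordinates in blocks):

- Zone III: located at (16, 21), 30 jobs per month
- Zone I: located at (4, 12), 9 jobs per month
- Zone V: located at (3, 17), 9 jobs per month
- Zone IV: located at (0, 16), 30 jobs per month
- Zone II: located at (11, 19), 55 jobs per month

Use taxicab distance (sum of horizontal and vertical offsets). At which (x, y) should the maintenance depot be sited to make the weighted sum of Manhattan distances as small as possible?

Manhattan distance separates: Σwᵢ(|x−xᵢ|+|y−yᵢ|) = Σwᵢ|x−xᵢ| + Σwᵢ|y−yᵢ|, so x and y are optimised independently as 1-D weighted medians.
Total weight W = 133; half = 66.5.
x-coordinate, sorted with cumulative weight:
  x=0 (Zone IV, w=30) cum 30
  x=3 (Zone V, w=9) cum 39
  x=4 (Zone I, w=9) cum 48
  x=11 (Zone II, w=55) cum 103  ← median
  x=16 (Zone III, w=30) cum 133
⇒ x* = 11
y-coordinate, sorted with cumulative weight:
  y=12 (Zone I, w=9) cum 9
  y=16 (Zone IV, w=30) cum 39
  y=17 (Zone V, w=9) cum 48
  y=19 (Zone II, w=55) cum 103  ← median
  y=21 (Zone III, w=30) cum 133
⇒ y* = 19

(11, 19)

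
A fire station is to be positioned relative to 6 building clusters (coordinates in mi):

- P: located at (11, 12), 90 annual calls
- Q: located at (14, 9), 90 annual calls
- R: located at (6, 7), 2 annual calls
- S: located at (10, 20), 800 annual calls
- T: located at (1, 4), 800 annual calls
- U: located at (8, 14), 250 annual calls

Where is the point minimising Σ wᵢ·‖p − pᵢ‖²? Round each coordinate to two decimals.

The minimiser of Σwᵢ‖p−pᵢ‖² is the weighted centroid p* = (Σwᵢpᵢ)/(Σwᵢ).
Σwᵢ = 2032.
Σwᵢxᵢ = 90·11 + 90·14 + 2·6 + 800·10 + 800·1 + 250·8 = 13062.
Σwᵢyᵢ = 90·12 + 90·9 + 2·7 + 800·20 + 800·4 + 250·14 = 24604.
x* = 13062/2032 = 6.43, y* = 24604/2032 = 12.11.

(6.43, 12.11)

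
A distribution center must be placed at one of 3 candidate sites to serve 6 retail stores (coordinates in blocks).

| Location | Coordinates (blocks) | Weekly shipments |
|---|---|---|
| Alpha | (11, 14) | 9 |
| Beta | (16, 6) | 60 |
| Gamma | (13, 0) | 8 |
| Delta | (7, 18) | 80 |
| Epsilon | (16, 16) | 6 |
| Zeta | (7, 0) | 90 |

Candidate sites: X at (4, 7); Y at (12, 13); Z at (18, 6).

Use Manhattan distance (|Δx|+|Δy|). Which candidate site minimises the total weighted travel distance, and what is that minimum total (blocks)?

X, total 3180 blocks

Total weighted distance at each candidate:
  X (4, 7): total = 3180
  Y (12, 13): total = 3252
  Z (18, 6): total = 3785
Minimum is at X with total 3180 blocks.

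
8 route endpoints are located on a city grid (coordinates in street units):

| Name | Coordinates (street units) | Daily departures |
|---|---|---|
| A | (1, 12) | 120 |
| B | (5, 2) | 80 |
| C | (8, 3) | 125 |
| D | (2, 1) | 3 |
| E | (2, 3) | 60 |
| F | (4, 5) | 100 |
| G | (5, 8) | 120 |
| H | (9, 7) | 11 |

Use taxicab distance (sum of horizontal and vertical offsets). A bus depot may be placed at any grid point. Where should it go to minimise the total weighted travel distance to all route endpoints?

Manhattan distance separates: Σwᵢ(|x−xᵢ|+|y−yᵢ|) = Σwᵢ|x−xᵢ| + Σwᵢ|y−yᵢ|, so x and y are optimised independently as 1-D weighted medians.
Total weight W = 619; half = 309.5.
x-coordinate, sorted with cumulative weight:
  x=1 (A, w=120) cum 120
  x=2 (D, w=3) cum 123
  x=2 (E, w=60) cum 183
  x=4 (F, w=100) cum 283
  x=5 (B, w=80) cum 363  ← median
  x=5 (G, w=120) cum 483
  x=8 (C, w=125) cum 608
  x=9 (H, w=11) cum 619
⇒ x* = 5
y-coordinate, sorted with cumulative weight:
  y=1 (D, w=3) cum 3
  y=2 (B, w=80) cum 83
  y=3 (C, w=125) cum 208
  y=3 (E, w=60) cum 268
  y=5 (F, w=100) cum 368  ← median
  y=7 (H, w=11) cum 379
  y=8 (G, w=120) cum 499
  y=12 (A, w=120) cum 619
⇒ y* = 5

(5, 5)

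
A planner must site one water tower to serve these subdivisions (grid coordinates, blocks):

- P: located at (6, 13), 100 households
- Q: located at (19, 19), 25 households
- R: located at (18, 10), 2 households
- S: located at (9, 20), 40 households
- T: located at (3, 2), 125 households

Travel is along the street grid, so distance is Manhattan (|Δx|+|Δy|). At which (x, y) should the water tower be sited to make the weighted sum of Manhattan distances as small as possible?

Manhattan distance separates: Σwᵢ(|x−xᵢ|+|y−yᵢ|) = Σwᵢ|x−xᵢ| + Σwᵢ|y−yᵢ|, so x and y are optimised independently as 1-D weighted medians.
Total weight W = 292; half = 146.
x-coordinate, sorted with cumulative weight:
  x=3 (T, w=125) cum 125
  x=6 (P, w=100) cum 225  ← median
  x=9 (S, w=40) cum 265
  x=18 (R, w=2) cum 267
  x=19 (Q, w=25) cum 292
⇒ x* = 6
y-coordinate, sorted with cumulative weight:
  y=2 (T, w=125) cum 125
  y=10 (R, w=2) cum 127
  y=13 (P, w=100) cum 227  ← median
  y=19 (Q, w=25) cum 252
  y=20 (S, w=40) cum 292
⇒ y* = 13

(6, 13)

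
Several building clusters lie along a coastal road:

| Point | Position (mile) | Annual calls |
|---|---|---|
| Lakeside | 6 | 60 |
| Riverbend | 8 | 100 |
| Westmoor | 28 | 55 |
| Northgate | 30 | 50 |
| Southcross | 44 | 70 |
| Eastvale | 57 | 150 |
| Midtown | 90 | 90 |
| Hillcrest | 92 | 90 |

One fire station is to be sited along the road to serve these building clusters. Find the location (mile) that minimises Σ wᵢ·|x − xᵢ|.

x = 44

For a sum of weighted absolute distances on a line, the optimum is the weighted median (not the mean). Total weight W = 665; half-weight = 332.5.
Sort by position and accumulate weight:
  mile 6 (Lakeside, w=60) → cum 60
  mile 8 (Riverbend, w=100) → cum 160
  mile 28 (Westmoor, w=55) → cum 215
  mile 30 (Northgate, w=50) → cum 265
  mile 44 (Southcross, w=70) → cum 335  ≥ 332.5 → median here
  mile 57 (Eastvale, w=150) → cum 485
  mile 90 (Midtown, w=90) → cum 575
  mile 92 (Hillcrest, w=90) → cum 665
Optimal location: mile 44.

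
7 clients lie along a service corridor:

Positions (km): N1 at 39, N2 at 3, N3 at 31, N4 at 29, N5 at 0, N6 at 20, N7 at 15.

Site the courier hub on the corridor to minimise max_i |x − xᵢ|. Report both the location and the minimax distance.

The 1-center on a line is the midpoint of the two extreme points: leftmost at 0, rightmost at 39.
Optimal location = (0 + 39)/2 = 19.5; maximum distance = (39 − 0)/2 = 19.5.

location 19.5, max distance 19.5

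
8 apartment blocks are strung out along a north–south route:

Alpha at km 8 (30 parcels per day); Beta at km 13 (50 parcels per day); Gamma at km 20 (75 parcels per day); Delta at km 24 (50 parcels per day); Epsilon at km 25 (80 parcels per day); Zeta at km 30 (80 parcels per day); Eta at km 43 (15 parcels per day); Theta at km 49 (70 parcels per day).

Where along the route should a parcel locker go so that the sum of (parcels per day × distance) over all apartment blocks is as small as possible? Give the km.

For a sum of weighted absolute distances on a line, the optimum is the weighted median (not the mean). Total weight W = 450; half-weight = 225.
Sort by position and accumulate weight:
  km 8 (Alpha, w=30) → cum 30
  km 13 (Beta, w=50) → cum 80
  km 20 (Gamma, w=75) → cum 155
  km 24 (Delta, w=50) → cum 205
  km 25 (Epsilon, w=80) → cum 285  ≥ 225 → median here
  km 30 (Zeta, w=80) → cum 365
  km 43 (Eta, w=15) → cum 380
  km 49 (Theta, w=70) → cum 450
Optimal location: km 25.

x = 25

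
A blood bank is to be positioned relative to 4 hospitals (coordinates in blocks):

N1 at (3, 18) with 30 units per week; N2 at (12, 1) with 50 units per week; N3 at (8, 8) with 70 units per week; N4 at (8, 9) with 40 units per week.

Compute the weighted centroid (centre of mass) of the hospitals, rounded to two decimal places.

(8.26, 7.95)

The minimiser of Σwᵢ‖p−pᵢ‖² is the weighted centroid p* = (Σwᵢpᵢ)/(Σwᵢ).
Σwᵢ = 190.
Σwᵢxᵢ = 30·3 + 50·12 + 70·8 + 40·8 = 1570.
Σwᵢyᵢ = 30·18 + 50·1 + 70·8 + 40·9 = 1510.
x* = 1570/190 = 8.26, y* = 1510/190 = 7.95.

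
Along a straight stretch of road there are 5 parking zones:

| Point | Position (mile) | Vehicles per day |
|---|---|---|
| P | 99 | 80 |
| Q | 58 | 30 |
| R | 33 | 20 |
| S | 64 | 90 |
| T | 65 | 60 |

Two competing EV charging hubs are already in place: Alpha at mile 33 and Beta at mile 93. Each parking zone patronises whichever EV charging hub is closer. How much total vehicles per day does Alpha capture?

50

The indifferent point is the midpoint (33+93)/2 = 63; parking zones left of it (closer to Alpha at 33) go to Alpha, those right go to Beta.
  R at 33 (w=20) → Alpha
  Q at 58 (w=30) → Alpha
  S at 64 (w=90) → Beta
  T at 65 (w=60) → Beta
  P at 99 (w=80) → Beta
Alpha captures 50; Beta captures 230.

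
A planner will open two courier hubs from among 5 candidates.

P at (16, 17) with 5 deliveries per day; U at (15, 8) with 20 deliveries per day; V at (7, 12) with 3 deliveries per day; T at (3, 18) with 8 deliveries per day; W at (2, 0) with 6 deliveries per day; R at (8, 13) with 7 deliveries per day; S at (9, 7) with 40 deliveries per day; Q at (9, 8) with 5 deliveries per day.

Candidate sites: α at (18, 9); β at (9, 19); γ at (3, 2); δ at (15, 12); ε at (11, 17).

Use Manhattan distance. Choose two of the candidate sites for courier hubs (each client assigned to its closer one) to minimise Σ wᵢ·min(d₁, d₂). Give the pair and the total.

Evaluate every pair (each demand assigned to the nearer of the two):
  {γ, δ}: total = 826
  {β, δ}: total = 879
  {δ, ε}: total = 890
  {α, ε}: total = 893
  {α, β}: total = 897
  {α, γ}: total = 906
  {γ, ε}: total = 946
  {α, δ}: total = 974
  {β, γ}: total = 1030
  {β, ε}: total = 1108
Best pair: {γ, δ} with total 826.

{γ, δ}, total 826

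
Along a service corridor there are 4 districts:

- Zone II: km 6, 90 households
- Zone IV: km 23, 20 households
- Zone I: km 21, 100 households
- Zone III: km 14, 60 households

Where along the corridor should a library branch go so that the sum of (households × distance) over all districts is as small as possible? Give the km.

x = 14

For a sum of weighted absolute distances on a line, the optimum is the weighted median (not the mean). Total weight W = 270; half-weight = 135.
Sort by position and accumulate weight:
  km 6 (Zone II, w=90) → cum 90
  km 14 (Zone III, w=60) → cum 150  ≥ 135 → median here
  km 21 (Zone I, w=100) → cum 250
  km 23 (Zone IV, w=20) → cum 270
Optimal location: km 14.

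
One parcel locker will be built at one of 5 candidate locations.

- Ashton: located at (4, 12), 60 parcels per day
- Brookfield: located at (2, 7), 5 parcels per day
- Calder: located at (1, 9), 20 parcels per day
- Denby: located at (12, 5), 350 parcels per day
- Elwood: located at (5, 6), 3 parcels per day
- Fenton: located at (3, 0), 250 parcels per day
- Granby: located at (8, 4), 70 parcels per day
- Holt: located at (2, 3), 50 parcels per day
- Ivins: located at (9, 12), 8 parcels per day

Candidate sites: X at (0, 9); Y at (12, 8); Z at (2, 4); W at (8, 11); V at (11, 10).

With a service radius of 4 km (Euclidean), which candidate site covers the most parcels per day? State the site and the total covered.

Y, covering 350

Coverage radius r = 4 km; a point is covered iff (Δx)²+(Δy)² ≤ 4² = 16.
  X (0, 9): covers {Brookfield, Calder} → 25
  Y (12, 8): covers {Denby} → 350
  Z (2, 4): covers {Brookfield, Elwood, Holt} → 58
  W (8, 11): covers {Ivins} → 8
  V (11, 10): covers {Ivins} → 8
Maximum coverage at Y: 350 parcels per day.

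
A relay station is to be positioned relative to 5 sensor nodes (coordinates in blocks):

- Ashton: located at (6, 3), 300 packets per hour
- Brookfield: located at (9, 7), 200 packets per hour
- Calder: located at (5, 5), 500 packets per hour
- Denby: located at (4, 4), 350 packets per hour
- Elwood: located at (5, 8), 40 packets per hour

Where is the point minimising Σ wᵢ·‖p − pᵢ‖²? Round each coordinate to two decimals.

(5.54, 4.69)

The minimiser of Σwᵢ‖p−pᵢ‖² is the weighted centroid p* = (Σwᵢpᵢ)/(Σwᵢ).
Σwᵢ = 1390.
Σwᵢxᵢ = 300·6 + 200·9 + 500·5 + 350·4 + 40·5 = 7700.
Σwᵢyᵢ = 300·3 + 200·7 + 500·5 + 350·4 + 40·8 = 6520.
x* = 7700/1390 = 5.54, y* = 6520/1390 = 4.69.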